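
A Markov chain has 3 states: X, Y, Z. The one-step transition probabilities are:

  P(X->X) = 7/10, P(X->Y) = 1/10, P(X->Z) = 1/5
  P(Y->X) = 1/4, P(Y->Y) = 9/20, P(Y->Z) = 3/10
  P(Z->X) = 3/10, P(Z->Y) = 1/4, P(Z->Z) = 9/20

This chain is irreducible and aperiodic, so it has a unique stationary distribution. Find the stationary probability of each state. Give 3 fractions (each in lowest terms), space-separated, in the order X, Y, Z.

The stationary distribution satisfies pi = pi * P, i.e.:
  pi_X = 7/10*pi_X + 1/4*pi_Y + 3/10*pi_Z
  pi_Y = 1/10*pi_X + 9/20*pi_Y + 1/4*pi_Z
  pi_Z = 1/5*pi_X + 3/10*pi_Y + 9/20*pi_Z
with normalization: pi_X + pi_Y + pi_Z = 1.

Using the first 2 balance equations plus normalization, the linear system A*pi = b is:
  [-3/10, 1/4, 3/10] . pi = 0
  [1/10, -11/20, 1/4] . pi = 0
  [1, 1, 1] . pi = 1

Solving yields:
  pi_X = 13/27
  pi_Y = 2/9
  pi_Z = 8/27

Verification (pi * P):
  13/27*7/10 + 2/9*1/4 + 8/27*3/10 = 13/27 = pi_X  (ok)
  13/27*1/10 + 2/9*9/20 + 8/27*1/4 = 2/9 = pi_Y  (ok)
  13/27*1/5 + 2/9*3/10 + 8/27*9/20 = 8/27 = pi_Z  (ok)

Answer: 13/27 2/9 8/27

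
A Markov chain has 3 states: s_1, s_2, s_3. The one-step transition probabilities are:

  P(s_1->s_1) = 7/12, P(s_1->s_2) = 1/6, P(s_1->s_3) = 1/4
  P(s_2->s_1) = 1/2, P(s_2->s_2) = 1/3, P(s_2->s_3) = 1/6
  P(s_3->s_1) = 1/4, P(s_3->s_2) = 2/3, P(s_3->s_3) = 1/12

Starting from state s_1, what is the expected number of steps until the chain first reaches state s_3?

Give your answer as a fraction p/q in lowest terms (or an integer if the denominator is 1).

Let h_i = expected steps to first reach s_3 from state i.
Boundary: h_s_3 = 0.
First-step equations for the other states:
  h_s_1 = 1 + 7/12*h_s_1 + 1/6*h_s_2 + 1/4*h_s_3
  h_s_2 = 1 + 1/2*h_s_1 + 1/3*h_s_2 + 1/6*h_s_3

Substituting h_s_3 = 0 and rearranging gives the linear system (I - Q) h = 1:
  [5/12, -1/6] . (h_s_1, h_s_2) = 1
  [-1/2, 2/3] . (h_s_1, h_s_2) = 1

Solving yields:
  h_s_1 = 30/7
  h_s_2 = 33/7

Starting state is s_1, so the expected hitting time is h_s_1 = 30/7.

Answer: 30/7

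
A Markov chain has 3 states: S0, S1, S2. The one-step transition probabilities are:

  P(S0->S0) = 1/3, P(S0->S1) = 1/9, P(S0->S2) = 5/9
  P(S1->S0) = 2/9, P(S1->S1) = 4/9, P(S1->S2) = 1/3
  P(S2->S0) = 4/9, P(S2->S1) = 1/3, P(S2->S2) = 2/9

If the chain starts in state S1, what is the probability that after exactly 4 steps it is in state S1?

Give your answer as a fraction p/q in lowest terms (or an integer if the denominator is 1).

Answer: 71/243

Derivation:
Computing P^4 by repeated multiplication:
P^1 =
  S0: [1/3, 1/9, 5/9]
  S1: [2/9, 4/9, 1/3]
  S2: [4/9, 1/3, 2/9]
P^2 =
  S0: [31/81, 22/81, 28/81]
  S1: [26/81, 1/3, 28/81]
  S2: [26/81, 22/81, 11/27]
P^3 =
  S0: [83/243, 203/729, 277/729]
  S1: [244/729, 218/729, 89/243]
  S2: [254/729, 71/243, 262/729]
P^4 =
  S0: [2261/6561, 1892/6561, 2408/6561]
  S1: [2236/6561, 71/243, 2408/6561]
  S2: [2236/6561, 1892/6561, 811/2187]

(P^4)[S1 -> S1] = 71/243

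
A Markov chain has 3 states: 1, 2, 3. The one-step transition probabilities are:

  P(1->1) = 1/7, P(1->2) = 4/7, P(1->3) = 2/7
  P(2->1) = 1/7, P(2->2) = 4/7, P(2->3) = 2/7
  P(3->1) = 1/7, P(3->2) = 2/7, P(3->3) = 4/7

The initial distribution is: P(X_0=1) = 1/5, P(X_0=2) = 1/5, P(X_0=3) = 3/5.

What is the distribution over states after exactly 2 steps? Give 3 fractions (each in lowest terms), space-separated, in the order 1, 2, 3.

Propagating the distribution step by step (d_{t+1} = d_t * P):
d_0 = (1=1/5, 2=1/5, 3=3/5)
  d_1[1] = 1/5*1/7 + 1/5*1/7 + 3/5*1/7 = 1/7
  d_1[2] = 1/5*4/7 + 1/5*4/7 + 3/5*2/7 = 2/5
  d_1[3] = 1/5*2/7 + 1/5*2/7 + 3/5*4/7 = 16/35
d_1 = (1=1/7, 2=2/5, 3=16/35)
  d_2[1] = 1/7*1/7 + 2/5*1/7 + 16/35*1/7 = 1/7
  d_2[2] = 1/7*4/7 + 2/5*4/7 + 16/35*2/7 = 108/245
  d_2[3] = 1/7*2/7 + 2/5*2/7 + 16/35*4/7 = 102/245
d_2 = (1=1/7, 2=108/245, 3=102/245)

Answer: 1/7 108/245 102/245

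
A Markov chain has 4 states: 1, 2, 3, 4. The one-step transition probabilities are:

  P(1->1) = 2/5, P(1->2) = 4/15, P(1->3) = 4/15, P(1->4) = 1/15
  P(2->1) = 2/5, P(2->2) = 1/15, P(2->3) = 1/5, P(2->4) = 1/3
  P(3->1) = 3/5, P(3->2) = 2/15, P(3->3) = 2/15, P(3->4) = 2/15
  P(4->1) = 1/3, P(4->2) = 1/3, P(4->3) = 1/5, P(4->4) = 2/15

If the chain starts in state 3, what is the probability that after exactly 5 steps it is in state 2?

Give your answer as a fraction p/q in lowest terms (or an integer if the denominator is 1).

Answer: 17363/84375

Derivation:
Computing P^5 by repeated multiplication:
P^1 =
  1: [2/5, 4/15, 4/15, 1/15]
  2: [2/5, 1/15, 1/5, 1/3]
  3: [3/5, 2/15, 2/15, 2/15]
  4: [1/3, 1/3, 1/5, 2/15]
P^2 =
  1: [101/225, 41/225, 47/225, 4/25]
  2: [94/225, 56/225, 16/75, 3/25]
  3: [94/225, 52/225, 52/225, 3/25]
  4: [97/225, 41/225, 47/225, 8/45]
P^3 =
  1: [97/225, 719/3375, 27/125, 472/3375]
  2: [163/375, 221/1125, 721/3375, 524/3375]
  3: [493/1125, 667/3375, 239/1125, 512/3375]
  4: [1451/3375, 241/1125, 29/135, 476/3375]
P^4 =
  1: [4393/10125, 10357/50625, 3617/16875, 92/625]
  2: [21889/50625, 1177/5625, 10871/50625, 808/5625]
  3: [21889/50625, 10577/50625, 3629/16875, 808/5625]
  4: [21949/50625, 10357/50625, 3617/16875, 7468/50625]
P^5 =
  1: [36539/84375, 52393/253125, 162989/759375, 110356/759375]
  2: [109697/253125, 156251/759375, 162893/759375, 22228/151875]
  3: [36571/84375, 17363/84375, 162877/759375, 111092/759375]
  4: [65767/151875, 31439/151875, 162973/759375, 110372/759375]

(P^5)[3 -> 2] = 17363/84375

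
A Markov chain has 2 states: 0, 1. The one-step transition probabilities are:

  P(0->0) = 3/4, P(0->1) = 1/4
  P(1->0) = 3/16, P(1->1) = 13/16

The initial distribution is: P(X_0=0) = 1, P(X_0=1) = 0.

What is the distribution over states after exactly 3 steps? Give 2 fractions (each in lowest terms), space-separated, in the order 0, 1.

Propagating the distribution step by step (d_{t+1} = d_t * P):
d_0 = (0=1, 1=0)
  d_1[0] = 1*3/4 + 0*3/16 = 3/4
  d_1[1] = 1*1/4 + 0*13/16 = 1/4
d_1 = (0=3/4, 1=1/4)
  d_2[0] = 3/4*3/4 + 1/4*3/16 = 39/64
  d_2[1] = 3/4*1/4 + 1/4*13/16 = 25/64
d_2 = (0=39/64, 1=25/64)
  d_3[0] = 39/64*3/4 + 25/64*3/16 = 543/1024
  d_3[1] = 39/64*1/4 + 25/64*13/16 = 481/1024
d_3 = (0=543/1024, 1=481/1024)

Answer: 543/1024 481/1024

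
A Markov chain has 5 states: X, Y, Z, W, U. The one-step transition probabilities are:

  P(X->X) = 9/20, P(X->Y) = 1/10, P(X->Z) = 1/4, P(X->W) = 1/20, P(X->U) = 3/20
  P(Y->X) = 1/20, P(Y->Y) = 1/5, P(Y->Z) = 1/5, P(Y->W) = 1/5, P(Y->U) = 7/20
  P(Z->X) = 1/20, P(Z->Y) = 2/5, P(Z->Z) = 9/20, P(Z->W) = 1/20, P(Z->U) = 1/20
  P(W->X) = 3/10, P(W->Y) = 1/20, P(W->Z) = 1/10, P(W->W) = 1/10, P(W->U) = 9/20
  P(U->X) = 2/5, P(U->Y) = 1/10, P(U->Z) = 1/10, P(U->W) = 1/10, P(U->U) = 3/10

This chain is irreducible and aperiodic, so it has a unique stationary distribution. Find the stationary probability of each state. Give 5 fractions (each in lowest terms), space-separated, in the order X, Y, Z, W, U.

Answer: 1000/3941 734/3941 950/3941 370/3941 887/3941

Derivation:
The stationary distribution satisfies pi = pi * P, i.e.:
  pi_X = 9/20*pi_X + 1/20*pi_Y + 1/20*pi_Z + 3/10*pi_W + 2/5*pi_U
  pi_Y = 1/10*pi_X + 1/5*pi_Y + 2/5*pi_Z + 1/20*pi_W + 1/10*pi_U
  pi_Z = 1/4*pi_X + 1/5*pi_Y + 9/20*pi_Z + 1/10*pi_W + 1/10*pi_U
  pi_W = 1/20*pi_X + 1/5*pi_Y + 1/20*pi_Z + 1/10*pi_W + 1/10*pi_U
  pi_U = 3/20*pi_X + 7/20*pi_Y + 1/20*pi_Z + 9/20*pi_W + 3/10*pi_U
with normalization: pi_X + pi_Y + pi_Z + pi_W + pi_U = 1.

Using the first 4 balance equations plus normalization, the linear system A*pi = b is:
  [-11/20, 1/20, 1/20, 3/10, 2/5] . pi = 0
  [1/10, -4/5, 2/5, 1/20, 1/10] . pi = 0
  [1/4, 1/5, -11/20, 1/10, 1/10] . pi = 0
  [1/20, 1/5, 1/20, -9/10, 1/10] . pi = 0
  [1, 1, 1, 1, 1] . pi = 1

Solving yields:
  pi_X = 1000/3941
  pi_Y = 734/3941
  pi_Z = 950/3941
  pi_W = 370/3941
  pi_U = 887/3941

Verification (pi * P):
  1000/3941*9/20 + 734/3941*1/20 + 950/3941*1/20 + 370/3941*3/10 + 887/3941*2/5 = 1000/3941 = pi_X  (ok)
  1000/3941*1/10 + 734/3941*1/5 + 950/3941*2/5 + 370/3941*1/20 + 887/3941*1/10 = 734/3941 = pi_Y  (ok)
  1000/3941*1/4 + 734/3941*1/5 + 950/3941*9/20 + 370/3941*1/10 + 887/3941*1/10 = 950/3941 = pi_Z  (ok)
  1000/3941*1/20 + 734/3941*1/5 + 950/3941*1/20 + 370/3941*1/10 + 887/3941*1/10 = 370/3941 = pi_W  (ok)
  1000/3941*3/20 + 734/3941*7/20 + 950/3941*1/20 + 370/3941*9/20 + 887/3941*3/10 = 887/3941 = pi_U  (ok)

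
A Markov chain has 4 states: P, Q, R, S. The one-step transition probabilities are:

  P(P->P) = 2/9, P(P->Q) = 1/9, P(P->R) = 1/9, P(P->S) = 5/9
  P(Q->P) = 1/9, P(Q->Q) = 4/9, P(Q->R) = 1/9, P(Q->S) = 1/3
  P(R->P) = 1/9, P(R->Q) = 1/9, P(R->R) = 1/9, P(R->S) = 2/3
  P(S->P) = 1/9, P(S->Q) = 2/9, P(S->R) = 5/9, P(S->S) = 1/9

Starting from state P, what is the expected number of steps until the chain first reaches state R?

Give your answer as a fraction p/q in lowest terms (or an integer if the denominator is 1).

Let h_i = expected steps to first reach R from state i.
Boundary: h_R = 0.
First-step equations for the other states:
  h_P = 1 + 2/9*h_P + 1/9*h_Q + 1/9*h_R + 5/9*h_S
  h_Q = 1 + 1/9*h_P + 4/9*h_Q + 1/9*h_R + 1/3*h_S
  h_S = 1 + 1/9*h_P + 2/9*h_Q + 5/9*h_R + 1/9*h_S

Substituting h_R = 0 and rearranging gives the linear system (I - Q) h = 1:
  [7/9, -1/9, -5/9] . (h_P, h_Q, h_S) = 1
  [-1/9, 5/9, -1/3] . (h_P, h_Q, h_S) = 1
  [-1/9, -2/9, 8/9] . (h_P, h_Q, h_S) = 1

Solving yields:
  h_P = 15/4
  h_Q = 33/8
  h_S = 21/8

Starting state is P, so the expected hitting time is h_P = 15/4.

Answer: 15/4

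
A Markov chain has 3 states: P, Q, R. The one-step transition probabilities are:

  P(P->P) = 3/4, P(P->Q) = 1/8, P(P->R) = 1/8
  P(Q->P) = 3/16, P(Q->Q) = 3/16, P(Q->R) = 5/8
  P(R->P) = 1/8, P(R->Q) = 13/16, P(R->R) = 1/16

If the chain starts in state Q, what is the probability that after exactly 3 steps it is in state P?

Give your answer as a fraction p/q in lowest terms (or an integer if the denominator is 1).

Computing P^3 by repeated multiplication:
P^1 =
  P: [3/4, 1/8, 1/8]
  Q: [3/16, 3/16, 5/8]
  R: [1/8, 13/16, 1/16]
P^2 =
  P: [77/128, 7/32, 23/128]
  Q: [65/256, 145/256, 23/128]
  R: [65/256, 7/32, 135/256]
P^3 =
  P: [527/1024, 537/2048, 457/2048]
  Q: [1307/4096, 1163/4096, 813/2048]
  R: [609/2048, 2053/4096, 825/4096]

(P^3)[Q -> P] = 1307/4096

Answer: 1307/4096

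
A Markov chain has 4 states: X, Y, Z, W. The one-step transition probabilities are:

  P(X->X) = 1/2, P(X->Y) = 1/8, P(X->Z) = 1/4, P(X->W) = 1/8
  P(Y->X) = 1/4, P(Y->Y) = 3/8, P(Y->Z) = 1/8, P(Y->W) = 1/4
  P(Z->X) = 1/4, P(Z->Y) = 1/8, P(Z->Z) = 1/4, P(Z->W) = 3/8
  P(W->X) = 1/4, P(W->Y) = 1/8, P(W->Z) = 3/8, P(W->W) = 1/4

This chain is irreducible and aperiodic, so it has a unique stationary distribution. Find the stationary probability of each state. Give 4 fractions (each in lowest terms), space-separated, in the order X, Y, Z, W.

The stationary distribution satisfies pi = pi * P, i.e.:
  pi_X = 1/2*pi_X + 1/4*pi_Y + 1/4*pi_Z + 1/4*pi_W
  pi_Y = 1/8*pi_X + 3/8*pi_Y + 1/8*pi_Z + 1/8*pi_W
  pi_Z = 1/4*pi_X + 1/8*pi_Y + 1/4*pi_Z + 3/8*pi_W
  pi_W = 1/8*pi_X + 1/4*pi_Y + 3/8*pi_Z + 1/4*pi_W
with normalization: pi_X + pi_Y + pi_Z + pi_W = 1.

Using the first 3 balance equations plus normalization, the linear system A*pi = b is:
  [-1/2, 1/4, 1/4, 1/4] . pi = 0
  [1/8, -5/8, 1/8, 1/8] . pi = 0
  [1/4, 1/8, -3/4, 3/8] . pi = 0
  [1, 1, 1, 1] . pi = 1

Solving yields:
  pi_X = 1/3
  pi_Y = 1/6
  pi_Z = 7/27
  pi_W = 13/54

Verification (pi * P):
  1/3*1/2 + 1/6*1/4 + 7/27*1/4 + 13/54*1/4 = 1/3 = pi_X  (ok)
  1/3*1/8 + 1/6*3/8 + 7/27*1/8 + 13/54*1/8 = 1/6 = pi_Y  (ok)
  1/3*1/4 + 1/6*1/8 + 7/27*1/4 + 13/54*3/8 = 7/27 = pi_Z  (ok)
  1/3*1/8 + 1/6*1/4 + 7/27*3/8 + 13/54*1/4 = 13/54 = pi_W  (ok)

Answer: 1/3 1/6 7/27 13/54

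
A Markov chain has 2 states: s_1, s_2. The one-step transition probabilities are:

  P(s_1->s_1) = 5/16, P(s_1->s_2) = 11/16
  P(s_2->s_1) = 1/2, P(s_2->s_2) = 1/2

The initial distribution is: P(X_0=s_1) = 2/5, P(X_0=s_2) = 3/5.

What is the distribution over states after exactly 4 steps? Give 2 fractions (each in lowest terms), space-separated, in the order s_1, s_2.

Answer: 68981/163840 94859/163840

Derivation:
Propagating the distribution step by step (d_{t+1} = d_t * P):
d_0 = (s_1=2/5, s_2=3/5)
  d_1[s_1] = 2/5*5/16 + 3/5*1/2 = 17/40
  d_1[s_2] = 2/5*11/16 + 3/5*1/2 = 23/40
d_1 = (s_1=17/40, s_2=23/40)
  d_2[s_1] = 17/40*5/16 + 23/40*1/2 = 269/640
  d_2[s_2] = 17/40*11/16 + 23/40*1/2 = 371/640
d_2 = (s_1=269/640, s_2=371/640)
  d_3[s_1] = 269/640*5/16 + 371/640*1/2 = 4313/10240
  d_3[s_2] = 269/640*11/16 + 371/640*1/2 = 5927/10240
d_3 = (s_1=4313/10240, s_2=5927/10240)
  d_4[s_1] = 4313/10240*5/16 + 5927/10240*1/2 = 68981/163840
  d_4[s_2] = 4313/10240*11/16 + 5927/10240*1/2 = 94859/163840
d_4 = (s_1=68981/163840, s_2=94859/163840)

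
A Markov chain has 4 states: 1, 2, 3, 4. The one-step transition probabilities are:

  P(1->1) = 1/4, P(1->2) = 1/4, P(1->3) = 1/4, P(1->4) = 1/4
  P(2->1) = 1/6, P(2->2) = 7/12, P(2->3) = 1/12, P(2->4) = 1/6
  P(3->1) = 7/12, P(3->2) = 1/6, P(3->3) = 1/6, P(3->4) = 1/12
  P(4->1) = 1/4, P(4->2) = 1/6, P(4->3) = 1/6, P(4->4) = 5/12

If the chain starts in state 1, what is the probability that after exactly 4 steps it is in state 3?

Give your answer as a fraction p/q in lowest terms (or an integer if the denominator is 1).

Answer: 1133/6912

Derivation:
Computing P^4 by repeated multiplication:
P^1 =
  1: [1/4, 1/4, 1/4, 1/4]
  2: [1/6, 7/12, 1/12, 1/6]
  3: [7/12, 1/6, 1/6, 1/12]
  4: [1/4, 1/6, 1/6, 5/12]
P^2 =
  1: [5/16, 7/24, 1/6, 11/48]
  2: [11/48, 61/144, 19/144, 31/144]
  3: [7/24, 41/144, 29/144, 2/9]
  4: [7/24, 37/144, 25/144, 5/18]
P^3 =
  1: [9/32, 181/576, 97/576, 17/72]
  2: [149/576, 313/864, 65/432, 395/1728]
  3: [169/576, 535/1728, 289/1728, 397/1728]
  4: [55/192, 515/1728, 293/1728, 425/1728]
P^4 =
  1: [215/768, 2219/6912, 1133/6912, 1625/6912]
  2: [311/1152, 7033/20736, 3277/20736, 1207/5184]
  3: [215/768, 3319/10368, 857/5184, 4865/20736]
  4: [649/2304, 3263/10368, 859/5184, 4933/20736]

(P^4)[1 -> 3] = 1133/6912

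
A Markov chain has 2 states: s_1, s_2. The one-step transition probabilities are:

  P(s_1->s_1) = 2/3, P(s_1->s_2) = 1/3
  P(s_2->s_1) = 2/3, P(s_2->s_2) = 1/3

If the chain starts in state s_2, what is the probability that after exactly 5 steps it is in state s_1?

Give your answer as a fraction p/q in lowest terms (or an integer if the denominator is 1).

Computing P^5 by repeated multiplication:
P^1 =
  s_1: [2/3, 1/3]
  s_2: [2/3, 1/3]
P^2 =
  s_1: [2/3, 1/3]
  s_2: [2/3, 1/3]
P^3 =
  s_1: [2/3, 1/3]
  s_2: [2/3, 1/3]
P^4 =
  s_1: [2/3, 1/3]
  s_2: [2/3, 1/3]
P^5 =
  s_1: [2/3, 1/3]
  s_2: [2/3, 1/3]

(P^5)[s_2 -> s_1] = 2/3

Answer: 2/3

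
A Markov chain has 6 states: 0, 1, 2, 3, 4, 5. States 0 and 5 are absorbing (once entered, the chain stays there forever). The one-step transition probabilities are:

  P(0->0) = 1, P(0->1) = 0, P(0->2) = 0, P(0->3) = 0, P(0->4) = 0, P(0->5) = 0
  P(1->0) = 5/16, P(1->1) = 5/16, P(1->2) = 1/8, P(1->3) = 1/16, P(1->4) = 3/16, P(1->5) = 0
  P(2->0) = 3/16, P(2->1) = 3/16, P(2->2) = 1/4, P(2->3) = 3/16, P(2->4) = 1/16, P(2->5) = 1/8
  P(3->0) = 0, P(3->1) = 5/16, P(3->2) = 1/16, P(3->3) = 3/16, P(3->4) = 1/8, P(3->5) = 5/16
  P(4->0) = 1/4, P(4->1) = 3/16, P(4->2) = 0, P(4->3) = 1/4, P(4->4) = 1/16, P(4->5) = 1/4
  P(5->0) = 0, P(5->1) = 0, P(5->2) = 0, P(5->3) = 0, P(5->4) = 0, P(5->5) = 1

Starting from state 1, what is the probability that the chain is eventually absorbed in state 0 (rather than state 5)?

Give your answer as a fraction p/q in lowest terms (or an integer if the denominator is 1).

Let a_i = P(absorbed in 0 | start in state i).
Boundary conditions: a_0 = 1, a_5 = 0.
For each transient state i, a_i = sum_j P(i->j) * a_j:
  a_1 = 5/16*a_0 + 5/16*a_1 + 1/8*a_2 + 1/16*a_3 + 3/16*a_4 + 0*a_5
  a_2 = 3/16*a_0 + 3/16*a_1 + 1/4*a_2 + 3/16*a_3 + 1/16*a_4 + 1/8*a_5
  a_3 = 0*a_0 + 5/16*a_1 + 1/16*a_2 + 3/16*a_3 + 1/8*a_4 + 5/16*a_5
  a_4 = 1/4*a_0 + 3/16*a_1 + 0*a_2 + 1/4*a_3 + 1/16*a_4 + 1/4*a_5

Substituting a_0 = 1 and a_5 = 0, rearrange to (I - Q) a = r where r[i] = P(i -> 0):
  [11/16, -1/8, -1/16, -3/16] . (a_1, a_2, a_3, a_4) = 5/16
  [-3/16, 3/4, -3/16, -1/16] . (a_1, a_2, a_3, a_4) = 3/16
  [-5/16, -1/16, 13/16, -1/8] . (a_1, a_2, a_3, a_4) = 0
  [-3/16, 0, -1/4, 15/16] . (a_1, a_2, a_3, a_4) = 1/4

Solving yields:
  a_1 = 7133/9633
  a_2 = 5600/9633
  a_3 = 1317/3211
  a_4 = 1683/3211

Starting state is 1, so the absorption probability is a_1 = 7133/9633.

Answer: 7133/9633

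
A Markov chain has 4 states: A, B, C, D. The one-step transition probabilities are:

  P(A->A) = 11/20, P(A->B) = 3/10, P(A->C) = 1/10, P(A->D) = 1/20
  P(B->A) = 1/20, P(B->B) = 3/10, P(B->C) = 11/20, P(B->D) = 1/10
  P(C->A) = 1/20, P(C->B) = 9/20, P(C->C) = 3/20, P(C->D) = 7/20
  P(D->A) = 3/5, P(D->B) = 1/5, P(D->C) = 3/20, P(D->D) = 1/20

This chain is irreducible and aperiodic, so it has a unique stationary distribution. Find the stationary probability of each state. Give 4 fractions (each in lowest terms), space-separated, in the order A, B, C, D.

Answer: 1849/7083 2305/7083 1892/7083 1037/7083

Derivation:
The stationary distribution satisfies pi = pi * P, i.e.:
  pi_A = 11/20*pi_A + 1/20*pi_B + 1/20*pi_C + 3/5*pi_D
  pi_B = 3/10*pi_A + 3/10*pi_B + 9/20*pi_C + 1/5*pi_D
  pi_C = 1/10*pi_A + 11/20*pi_B + 3/20*pi_C + 3/20*pi_D
  pi_D = 1/20*pi_A + 1/10*pi_B + 7/20*pi_C + 1/20*pi_D
with normalization: pi_A + pi_B + pi_C + pi_D = 1.

Using the first 3 balance equations plus normalization, the linear system A*pi = b is:
  [-9/20, 1/20, 1/20, 3/5] . pi = 0
  [3/10, -7/10, 9/20, 1/5] . pi = 0
  [1/10, 11/20, -17/20, 3/20] . pi = 0
  [1, 1, 1, 1] . pi = 1

Solving yields:
  pi_A = 1849/7083
  pi_B = 2305/7083
  pi_C = 1892/7083
  pi_D = 1037/7083

Verification (pi * P):
  1849/7083*11/20 + 2305/7083*1/20 + 1892/7083*1/20 + 1037/7083*3/5 = 1849/7083 = pi_A  (ok)
  1849/7083*3/10 + 2305/7083*3/10 + 1892/7083*9/20 + 1037/7083*1/5 = 2305/7083 = pi_B  (ok)
  1849/7083*1/10 + 2305/7083*11/20 + 1892/7083*3/20 + 1037/7083*3/20 = 1892/7083 = pi_C  (ok)
  1849/7083*1/20 + 2305/7083*1/10 + 1892/7083*7/20 + 1037/7083*1/20 = 1037/7083 = pi_D  (ok)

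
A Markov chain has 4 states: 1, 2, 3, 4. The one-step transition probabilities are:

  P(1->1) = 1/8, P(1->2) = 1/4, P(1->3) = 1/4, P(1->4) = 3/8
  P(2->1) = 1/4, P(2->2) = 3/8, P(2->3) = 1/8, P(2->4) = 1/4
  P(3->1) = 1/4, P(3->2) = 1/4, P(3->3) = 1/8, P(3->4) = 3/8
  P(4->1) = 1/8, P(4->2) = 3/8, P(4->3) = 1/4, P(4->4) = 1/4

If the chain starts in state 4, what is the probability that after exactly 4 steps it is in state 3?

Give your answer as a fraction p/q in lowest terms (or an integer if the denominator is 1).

Computing P^4 by repeated multiplication:
P^1 =
  1: [1/8, 1/4, 1/4, 3/8]
  2: [1/4, 3/8, 1/8, 1/4]
  3: [1/4, 1/4, 1/8, 3/8]
  4: [1/8, 3/8, 1/4, 1/4]
P^2 =
  1: [3/16, 21/64, 3/16, 19/64]
  2: [3/16, 21/64, 3/16, 19/64]
  3: [11/64, 21/64, 13/64, 19/64]
  4: [13/64, 21/64, 11/64, 19/64]
P^3 =
  1: [97/512, 21/64, 95/512, 19/64]
  2: [97/512, 21/64, 95/512, 19/64]
  3: [49/256, 21/64, 47/256, 19/64]
  4: [3/16, 21/64, 3/16, 19/64]
P^4 =
  1: [775/4096, 21/64, 761/4096, 19/64]
  2: [775/4096, 21/64, 761/4096, 19/64]
  3: [387/2048, 21/64, 381/2048, 19/64]
  4: [97/512, 21/64, 95/512, 19/64]

(P^4)[4 -> 3] = 95/512

Answer: 95/512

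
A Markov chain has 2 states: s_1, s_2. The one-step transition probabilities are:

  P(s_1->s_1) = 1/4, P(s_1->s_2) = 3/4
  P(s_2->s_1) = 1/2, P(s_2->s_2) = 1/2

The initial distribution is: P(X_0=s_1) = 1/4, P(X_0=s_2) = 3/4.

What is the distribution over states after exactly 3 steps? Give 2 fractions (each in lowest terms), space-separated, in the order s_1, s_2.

Answer: 103/256 153/256

Derivation:
Propagating the distribution step by step (d_{t+1} = d_t * P):
d_0 = (s_1=1/4, s_2=3/4)
  d_1[s_1] = 1/4*1/4 + 3/4*1/2 = 7/16
  d_1[s_2] = 1/4*3/4 + 3/4*1/2 = 9/16
d_1 = (s_1=7/16, s_2=9/16)
  d_2[s_1] = 7/16*1/4 + 9/16*1/2 = 25/64
  d_2[s_2] = 7/16*3/4 + 9/16*1/2 = 39/64
d_2 = (s_1=25/64, s_2=39/64)
  d_3[s_1] = 25/64*1/4 + 39/64*1/2 = 103/256
  d_3[s_2] = 25/64*3/4 + 39/64*1/2 = 153/256
d_3 = (s_1=103/256, s_2=153/256)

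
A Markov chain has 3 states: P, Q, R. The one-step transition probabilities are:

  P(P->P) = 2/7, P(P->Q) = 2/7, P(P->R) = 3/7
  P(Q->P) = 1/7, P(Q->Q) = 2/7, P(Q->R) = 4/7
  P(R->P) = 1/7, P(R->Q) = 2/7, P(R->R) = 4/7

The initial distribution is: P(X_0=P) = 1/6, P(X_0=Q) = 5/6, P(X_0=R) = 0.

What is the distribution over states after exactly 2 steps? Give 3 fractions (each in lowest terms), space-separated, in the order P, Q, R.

Answer: 1/6 2/7 23/42

Derivation:
Propagating the distribution step by step (d_{t+1} = d_t * P):
d_0 = (P=1/6, Q=5/6, R=0)
  d_1[P] = 1/6*2/7 + 5/6*1/7 + 0*1/7 = 1/6
  d_1[Q] = 1/6*2/7 + 5/6*2/7 + 0*2/7 = 2/7
  d_1[R] = 1/6*3/7 + 5/6*4/7 + 0*4/7 = 23/42
d_1 = (P=1/6, Q=2/7, R=23/42)
  d_2[P] = 1/6*2/7 + 2/7*1/7 + 23/42*1/7 = 1/6
  d_2[Q] = 1/6*2/7 + 2/7*2/7 + 23/42*2/7 = 2/7
  d_2[R] = 1/6*3/7 + 2/7*4/7 + 23/42*4/7 = 23/42
d_2 = (P=1/6, Q=2/7, R=23/42)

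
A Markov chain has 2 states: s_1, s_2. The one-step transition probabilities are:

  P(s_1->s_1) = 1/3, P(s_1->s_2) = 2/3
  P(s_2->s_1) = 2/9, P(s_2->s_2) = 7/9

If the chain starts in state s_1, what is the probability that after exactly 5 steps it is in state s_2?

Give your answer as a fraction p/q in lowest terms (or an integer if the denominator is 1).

Answer: 14762/19683

Derivation:
Computing P^5 by repeated multiplication:
P^1 =
  s_1: [1/3, 2/3]
  s_2: [2/9, 7/9]
P^2 =
  s_1: [7/27, 20/27]
  s_2: [20/81, 61/81]
P^3 =
  s_1: [61/243, 182/243]
  s_2: [182/729, 547/729]
P^4 =
  s_1: [547/2187, 1640/2187]
  s_2: [1640/6561, 4921/6561]
P^5 =
  s_1: [4921/19683, 14762/19683]
  s_2: [14762/59049, 44287/59049]

(P^5)[s_1 -> s_2] = 14762/19683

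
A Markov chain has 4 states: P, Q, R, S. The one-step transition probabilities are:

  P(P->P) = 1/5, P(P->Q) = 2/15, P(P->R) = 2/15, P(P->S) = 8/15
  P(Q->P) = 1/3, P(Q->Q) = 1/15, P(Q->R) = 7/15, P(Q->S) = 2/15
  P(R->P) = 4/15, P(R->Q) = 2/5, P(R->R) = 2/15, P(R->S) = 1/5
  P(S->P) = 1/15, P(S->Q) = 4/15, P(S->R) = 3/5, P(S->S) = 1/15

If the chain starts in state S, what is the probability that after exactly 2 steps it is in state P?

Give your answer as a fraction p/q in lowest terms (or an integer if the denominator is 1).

Computing P^2 by repeated multiplication:
P^1 =
  P: [1/5, 2/15, 2/15, 8/15]
  Q: [1/3, 1/15, 7/15, 2/15]
  R: [4/15, 2/5, 2/15, 1/5]
  S: [1/15, 4/15, 3/5, 1/15]
P^2 =
  P: [7/45, 52/225, 32/75, 14/75]
  Q: [2/9, 61/225, 49/225, 13/45]
  R: [53/225, 38/225, 9/25, 53/225]
  S: [4/15, 64/225, 19/75, 44/225]

(P^2)[S -> P] = 4/15

Answer: 4/15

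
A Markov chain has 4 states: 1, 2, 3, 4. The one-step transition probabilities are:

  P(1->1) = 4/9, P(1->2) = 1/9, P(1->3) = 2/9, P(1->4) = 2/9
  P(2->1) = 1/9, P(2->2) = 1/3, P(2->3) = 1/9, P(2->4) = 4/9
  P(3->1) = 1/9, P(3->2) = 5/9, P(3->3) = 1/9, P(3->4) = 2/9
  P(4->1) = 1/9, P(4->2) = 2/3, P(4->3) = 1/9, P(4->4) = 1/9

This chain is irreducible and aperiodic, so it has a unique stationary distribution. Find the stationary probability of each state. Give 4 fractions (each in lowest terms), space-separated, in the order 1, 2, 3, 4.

Answer: 1/6 34/81 7/54 23/81

Derivation:
The stationary distribution satisfies pi = pi * P, i.e.:
  pi_1 = 4/9*pi_1 + 1/9*pi_2 + 1/9*pi_3 + 1/9*pi_4
  pi_2 = 1/9*pi_1 + 1/3*pi_2 + 5/9*pi_3 + 2/3*pi_4
  pi_3 = 2/9*pi_1 + 1/9*pi_2 + 1/9*pi_3 + 1/9*pi_4
  pi_4 = 2/9*pi_1 + 4/9*pi_2 + 2/9*pi_3 + 1/9*pi_4
with normalization: pi_1 + pi_2 + pi_3 + pi_4 = 1.

Using the first 3 balance equations plus normalization, the linear system A*pi = b is:
  [-5/9, 1/9, 1/9, 1/9] . pi = 0
  [1/9, -2/3, 5/9, 2/3] . pi = 0
  [2/9, 1/9, -8/9, 1/9] . pi = 0
  [1, 1, 1, 1] . pi = 1

Solving yields:
  pi_1 = 1/6
  pi_2 = 34/81
  pi_3 = 7/54
  pi_4 = 23/81

Verification (pi * P):
  1/6*4/9 + 34/81*1/9 + 7/54*1/9 + 23/81*1/9 = 1/6 = pi_1  (ok)
  1/6*1/9 + 34/81*1/3 + 7/54*5/9 + 23/81*2/3 = 34/81 = pi_2  (ok)
  1/6*2/9 + 34/81*1/9 + 7/54*1/9 + 23/81*1/9 = 7/54 = pi_3  (ok)
  1/6*2/9 + 34/81*4/9 + 7/54*2/9 + 23/81*1/9 = 23/81 = pi_4  (ok)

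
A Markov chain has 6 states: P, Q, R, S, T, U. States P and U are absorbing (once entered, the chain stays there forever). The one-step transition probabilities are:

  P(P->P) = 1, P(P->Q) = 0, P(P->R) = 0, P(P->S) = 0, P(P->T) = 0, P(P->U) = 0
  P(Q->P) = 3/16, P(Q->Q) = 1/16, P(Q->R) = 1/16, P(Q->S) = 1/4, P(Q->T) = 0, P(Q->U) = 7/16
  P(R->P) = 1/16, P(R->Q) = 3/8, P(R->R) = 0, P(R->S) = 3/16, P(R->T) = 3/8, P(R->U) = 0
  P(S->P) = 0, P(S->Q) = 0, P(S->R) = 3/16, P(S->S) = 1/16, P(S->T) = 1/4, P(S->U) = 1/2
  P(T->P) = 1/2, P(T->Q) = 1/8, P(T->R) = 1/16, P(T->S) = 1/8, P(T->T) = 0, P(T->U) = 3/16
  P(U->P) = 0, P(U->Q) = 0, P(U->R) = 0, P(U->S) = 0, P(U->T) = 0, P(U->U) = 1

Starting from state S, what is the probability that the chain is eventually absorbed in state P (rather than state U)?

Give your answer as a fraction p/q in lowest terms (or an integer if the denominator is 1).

Answer: 5932/23975

Derivation:
Let a_i = P(absorbed in P | start in state i).
Boundary conditions: a_P = 1, a_U = 0.
For each transient state i, a_i = sum_j P(i->j) * a_j:
  a_Q = 3/16*a_P + 1/16*a_Q + 1/16*a_R + 1/4*a_S + 0*a_T + 7/16*a_U
  a_R = 1/16*a_P + 3/8*a_Q + 0*a_R + 3/16*a_S + 3/8*a_T + 0*a_U
  a_S = 0*a_P + 0*a_Q + 3/16*a_R + 1/16*a_S + 1/4*a_T + 1/2*a_U
  a_T = 1/2*a_P + 1/8*a_Q + 1/16*a_R + 1/8*a_S + 0*a_T + 3/16*a_U

Substituting a_P = 1 and a_U = 0, rearrange to (I - Q) a = r where r[i] = P(i -> P):
  [15/16, -1/16, -1/4, 0] . (a_Q, a_R, a_S, a_T) = 3/16
  [-3/8, 1, -3/16, -3/8] . (a_Q, a_R, a_S, a_T) = 1/16
  [0, -3/16, 15/16, -1/4] . (a_Q, a_R, a_S, a_T) = 0
  [-1/8, -1/16, -1/8, 1] . (a_Q, a_R, a_S, a_T) = 1/2

Solving yields:
  a_Q = 1417/4795
  a_R = 10622/23975
  a_S = 5932/23975
  a_T = 28557/47950

Starting state is S, so the absorption probability is a_S = 5932/23975.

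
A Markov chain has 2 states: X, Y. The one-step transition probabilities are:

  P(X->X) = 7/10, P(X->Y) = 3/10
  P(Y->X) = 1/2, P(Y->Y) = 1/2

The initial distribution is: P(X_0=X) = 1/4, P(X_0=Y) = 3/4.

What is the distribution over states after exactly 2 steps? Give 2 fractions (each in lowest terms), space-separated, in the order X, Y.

Propagating the distribution step by step (d_{t+1} = d_t * P):
d_0 = (X=1/4, Y=3/4)
  d_1[X] = 1/4*7/10 + 3/4*1/2 = 11/20
  d_1[Y] = 1/4*3/10 + 3/4*1/2 = 9/20
d_1 = (X=11/20, Y=9/20)
  d_2[X] = 11/20*7/10 + 9/20*1/2 = 61/100
  d_2[Y] = 11/20*3/10 + 9/20*1/2 = 39/100
d_2 = (X=61/100, Y=39/100)

Answer: 61/100 39/100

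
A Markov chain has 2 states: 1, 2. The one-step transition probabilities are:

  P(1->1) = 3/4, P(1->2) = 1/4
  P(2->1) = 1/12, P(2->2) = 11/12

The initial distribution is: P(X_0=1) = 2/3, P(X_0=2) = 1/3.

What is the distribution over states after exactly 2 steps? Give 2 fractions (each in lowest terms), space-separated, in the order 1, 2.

Propagating the distribution step by step (d_{t+1} = d_t * P):
d_0 = (1=2/3, 2=1/3)
  d_1[1] = 2/3*3/4 + 1/3*1/12 = 19/36
  d_1[2] = 2/3*1/4 + 1/3*11/12 = 17/36
d_1 = (1=19/36, 2=17/36)
  d_2[1] = 19/36*3/4 + 17/36*1/12 = 47/108
  d_2[2] = 19/36*1/4 + 17/36*11/12 = 61/108
d_2 = (1=47/108, 2=61/108)

Answer: 47/108 61/108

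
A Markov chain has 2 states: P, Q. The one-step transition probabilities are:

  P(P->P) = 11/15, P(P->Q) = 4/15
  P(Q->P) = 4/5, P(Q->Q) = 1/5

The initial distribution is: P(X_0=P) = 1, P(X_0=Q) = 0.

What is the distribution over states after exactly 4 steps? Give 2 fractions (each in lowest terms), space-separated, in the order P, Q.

Propagating the distribution step by step (d_{t+1} = d_t * P):
d_0 = (P=1, Q=0)
  d_1[P] = 1*11/15 + 0*4/5 = 11/15
  d_1[Q] = 1*4/15 + 0*1/5 = 4/15
d_1 = (P=11/15, Q=4/15)
  d_2[P] = 11/15*11/15 + 4/15*4/5 = 169/225
  d_2[Q] = 11/15*4/15 + 4/15*1/5 = 56/225
d_2 = (P=169/225, Q=56/225)
  d_3[P] = 169/225*11/15 + 56/225*4/5 = 2531/3375
  d_3[Q] = 169/225*4/15 + 56/225*1/5 = 844/3375
d_3 = (P=2531/3375, Q=844/3375)
  d_4[P] = 2531/3375*11/15 + 844/3375*4/5 = 37969/50625
  d_4[Q] = 2531/3375*4/15 + 844/3375*1/5 = 12656/50625
d_4 = (P=37969/50625, Q=12656/50625)

Answer: 37969/50625 12656/50625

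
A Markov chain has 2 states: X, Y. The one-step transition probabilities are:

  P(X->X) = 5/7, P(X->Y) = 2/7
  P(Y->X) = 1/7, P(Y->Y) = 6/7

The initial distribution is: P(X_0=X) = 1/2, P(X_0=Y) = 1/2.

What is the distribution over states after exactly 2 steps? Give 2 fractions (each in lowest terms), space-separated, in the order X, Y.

Answer: 19/49 30/49

Derivation:
Propagating the distribution step by step (d_{t+1} = d_t * P):
d_0 = (X=1/2, Y=1/2)
  d_1[X] = 1/2*5/7 + 1/2*1/7 = 3/7
  d_1[Y] = 1/2*2/7 + 1/2*6/7 = 4/7
d_1 = (X=3/7, Y=4/7)
  d_2[X] = 3/7*5/7 + 4/7*1/7 = 19/49
  d_2[Y] = 3/7*2/7 + 4/7*6/7 = 30/49
d_2 = (X=19/49, Y=30/49)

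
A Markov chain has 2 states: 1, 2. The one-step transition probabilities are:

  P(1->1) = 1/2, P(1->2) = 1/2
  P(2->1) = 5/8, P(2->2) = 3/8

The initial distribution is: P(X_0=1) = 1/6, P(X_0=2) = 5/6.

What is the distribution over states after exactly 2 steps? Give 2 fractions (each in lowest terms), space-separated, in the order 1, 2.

Answer: 211/384 173/384

Derivation:
Propagating the distribution step by step (d_{t+1} = d_t * P):
d_0 = (1=1/6, 2=5/6)
  d_1[1] = 1/6*1/2 + 5/6*5/8 = 29/48
  d_1[2] = 1/6*1/2 + 5/6*3/8 = 19/48
d_1 = (1=29/48, 2=19/48)
  d_2[1] = 29/48*1/2 + 19/48*5/8 = 211/384
  d_2[2] = 29/48*1/2 + 19/48*3/8 = 173/384
d_2 = (1=211/384, 2=173/384)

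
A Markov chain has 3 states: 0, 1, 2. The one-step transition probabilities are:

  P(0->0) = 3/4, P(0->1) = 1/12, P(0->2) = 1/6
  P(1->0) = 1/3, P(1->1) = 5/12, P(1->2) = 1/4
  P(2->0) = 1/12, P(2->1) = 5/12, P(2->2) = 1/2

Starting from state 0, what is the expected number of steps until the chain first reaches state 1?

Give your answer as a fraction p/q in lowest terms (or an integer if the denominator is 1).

Answer: 6

Derivation:
Let h_i = expected steps to first reach 1 from state i.
Boundary: h_1 = 0.
First-step equations for the other states:
  h_0 = 1 + 3/4*h_0 + 1/12*h_1 + 1/6*h_2
  h_2 = 1 + 1/12*h_0 + 5/12*h_1 + 1/2*h_2

Substituting h_1 = 0 and rearranging gives the linear system (I - Q) h = 1:
  [1/4, -1/6] . (h_0, h_2) = 1
  [-1/12, 1/2] . (h_0, h_2) = 1

Solving yields:
  h_0 = 6
  h_2 = 3

Starting state is 0, so the expected hitting time is h_0 = 6.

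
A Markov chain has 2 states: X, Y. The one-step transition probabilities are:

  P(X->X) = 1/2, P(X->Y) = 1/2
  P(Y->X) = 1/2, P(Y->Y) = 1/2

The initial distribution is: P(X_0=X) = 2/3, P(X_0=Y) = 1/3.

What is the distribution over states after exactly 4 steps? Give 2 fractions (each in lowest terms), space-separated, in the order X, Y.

Answer: 1/2 1/2

Derivation:
Propagating the distribution step by step (d_{t+1} = d_t * P):
d_0 = (X=2/3, Y=1/3)
  d_1[X] = 2/3*1/2 + 1/3*1/2 = 1/2
  d_1[Y] = 2/3*1/2 + 1/3*1/2 = 1/2
d_1 = (X=1/2, Y=1/2)
  d_2[X] = 1/2*1/2 + 1/2*1/2 = 1/2
  d_2[Y] = 1/2*1/2 + 1/2*1/2 = 1/2
d_2 = (X=1/2, Y=1/2)
  d_3[X] = 1/2*1/2 + 1/2*1/2 = 1/2
  d_3[Y] = 1/2*1/2 + 1/2*1/2 = 1/2
d_3 = (X=1/2, Y=1/2)
  d_4[X] = 1/2*1/2 + 1/2*1/2 = 1/2
  d_4[Y] = 1/2*1/2 + 1/2*1/2 = 1/2
d_4 = (X=1/2, Y=1/2)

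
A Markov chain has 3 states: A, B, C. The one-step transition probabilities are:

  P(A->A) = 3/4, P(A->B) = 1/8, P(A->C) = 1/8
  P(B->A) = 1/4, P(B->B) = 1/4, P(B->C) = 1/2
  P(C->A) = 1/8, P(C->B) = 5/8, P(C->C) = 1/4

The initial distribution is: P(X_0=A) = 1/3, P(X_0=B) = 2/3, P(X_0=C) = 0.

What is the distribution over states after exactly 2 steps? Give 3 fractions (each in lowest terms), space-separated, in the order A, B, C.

Propagating the distribution step by step (d_{t+1} = d_t * P):
d_0 = (A=1/3, B=2/3, C=0)
  d_1[A] = 1/3*3/4 + 2/3*1/4 + 0*1/8 = 5/12
  d_1[B] = 1/3*1/8 + 2/3*1/4 + 0*5/8 = 5/24
  d_1[C] = 1/3*1/8 + 2/3*1/2 + 0*1/4 = 3/8
d_1 = (A=5/12, B=5/24, C=3/8)
  d_2[A] = 5/12*3/4 + 5/24*1/4 + 3/8*1/8 = 79/192
  d_2[B] = 5/12*1/8 + 5/24*1/4 + 3/8*5/8 = 65/192
  d_2[C] = 5/12*1/8 + 5/24*1/2 + 3/8*1/4 = 1/4
d_2 = (A=79/192, B=65/192, C=1/4)

Answer: 79/192 65/192 1/4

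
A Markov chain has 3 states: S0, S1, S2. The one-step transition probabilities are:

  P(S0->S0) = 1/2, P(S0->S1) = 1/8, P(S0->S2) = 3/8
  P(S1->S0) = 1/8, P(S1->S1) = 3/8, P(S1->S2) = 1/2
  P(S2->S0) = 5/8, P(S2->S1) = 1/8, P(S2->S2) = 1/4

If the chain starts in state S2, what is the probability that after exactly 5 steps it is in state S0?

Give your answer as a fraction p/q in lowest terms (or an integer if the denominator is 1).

Answer: 15785/32768

Derivation:
Computing P^5 by repeated multiplication:
P^1 =
  S0: [1/2, 1/8, 3/8]
  S1: [1/8, 3/8, 1/2]
  S2: [5/8, 1/8, 1/4]
P^2 =
  S0: [1/2, 5/32, 11/32]
  S1: [27/64, 7/32, 23/64]
  S2: [31/64, 5/32, 23/64]
P^3 =
  S0: [31/64, 21/128, 45/128]
  S1: [237/512, 23/128, 183/512]
  S2: [249/512, 21/128, 179/512]
P^4 =
  S0: [247/512, 85/512, 45/128]
  S1: [1955/4096, 87/512, 1445/4096]
  S2: [1975/4096, 85/512, 1441/4096]
P^5 =
  S0: [1973/4096, 341/2048, 1441/4096]
  S1: [15741/32768, 343/2048, 11539/32768]
  S2: [15785/32768, 341/2048, 11527/32768]

(P^5)[S2 -> S0] = 15785/32768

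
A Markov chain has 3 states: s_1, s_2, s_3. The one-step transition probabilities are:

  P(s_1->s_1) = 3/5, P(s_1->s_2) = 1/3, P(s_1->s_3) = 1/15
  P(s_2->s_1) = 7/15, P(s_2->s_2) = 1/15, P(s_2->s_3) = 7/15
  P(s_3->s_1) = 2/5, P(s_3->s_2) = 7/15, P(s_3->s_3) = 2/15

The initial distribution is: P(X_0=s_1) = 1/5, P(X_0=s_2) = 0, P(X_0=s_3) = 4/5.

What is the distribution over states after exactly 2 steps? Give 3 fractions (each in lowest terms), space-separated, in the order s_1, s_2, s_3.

Propagating the distribution step by step (d_{t+1} = d_t * P):
d_0 = (s_1=1/5, s_2=0, s_3=4/5)
  d_1[s_1] = 1/5*3/5 + 0*7/15 + 4/5*2/5 = 11/25
  d_1[s_2] = 1/5*1/3 + 0*1/15 + 4/5*7/15 = 11/25
  d_1[s_3] = 1/5*1/15 + 0*7/15 + 4/5*2/15 = 3/25
d_1 = (s_1=11/25, s_2=11/25, s_3=3/25)
  d_2[s_1] = 11/25*3/5 + 11/25*7/15 + 3/25*2/5 = 194/375
  d_2[s_2] = 11/25*1/3 + 11/25*1/15 + 3/25*7/15 = 29/125
  d_2[s_3] = 11/25*1/15 + 11/25*7/15 + 3/25*2/15 = 94/375
d_2 = (s_1=194/375, s_2=29/125, s_3=94/375)

Answer: 194/375 29/125 94/375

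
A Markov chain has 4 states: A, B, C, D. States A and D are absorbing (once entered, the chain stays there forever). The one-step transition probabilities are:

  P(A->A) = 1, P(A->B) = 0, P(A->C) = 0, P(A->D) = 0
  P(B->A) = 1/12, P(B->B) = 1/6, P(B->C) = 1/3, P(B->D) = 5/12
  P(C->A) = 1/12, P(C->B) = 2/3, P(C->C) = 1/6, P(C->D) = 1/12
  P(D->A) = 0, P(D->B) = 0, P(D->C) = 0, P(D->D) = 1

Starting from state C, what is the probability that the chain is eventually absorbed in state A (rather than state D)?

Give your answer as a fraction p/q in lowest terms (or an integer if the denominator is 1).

Answer: 9/34

Derivation:
Let a_i = P(absorbed in A | start in state i).
Boundary conditions: a_A = 1, a_D = 0.
For each transient state i, a_i = sum_j P(i->j) * a_j:
  a_B = 1/12*a_A + 1/6*a_B + 1/3*a_C + 5/12*a_D
  a_C = 1/12*a_A + 2/3*a_B + 1/6*a_C + 1/12*a_D

Substituting a_A = 1 and a_D = 0, rearrange to (I - Q) a = r where r[i] = P(i -> A):
  [5/6, -1/3] . (a_B, a_C) = 1/12
  [-2/3, 5/6] . (a_B, a_C) = 1/12

Solving yields:
  a_B = 7/34
  a_C = 9/34

Starting state is C, so the absorption probability is a_C = 9/34.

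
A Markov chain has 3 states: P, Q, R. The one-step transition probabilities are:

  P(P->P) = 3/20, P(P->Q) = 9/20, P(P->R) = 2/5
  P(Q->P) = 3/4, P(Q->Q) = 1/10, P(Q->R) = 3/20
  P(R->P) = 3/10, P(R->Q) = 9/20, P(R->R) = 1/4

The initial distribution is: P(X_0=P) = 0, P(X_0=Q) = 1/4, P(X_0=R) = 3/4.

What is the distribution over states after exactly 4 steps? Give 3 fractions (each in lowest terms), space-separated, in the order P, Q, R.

Propagating the distribution step by step (d_{t+1} = d_t * P):
d_0 = (P=0, Q=1/4, R=3/4)
  d_1[P] = 0*3/20 + 1/4*3/4 + 3/4*3/10 = 33/80
  d_1[Q] = 0*9/20 + 1/4*1/10 + 3/4*9/20 = 29/80
  d_1[R] = 0*2/5 + 1/4*3/20 + 3/4*1/4 = 9/40
d_1 = (P=33/80, Q=29/80, R=9/40)
  d_2[P] = 33/80*3/20 + 29/80*3/4 + 9/40*3/10 = 321/800
  d_2[Q] = 33/80*9/20 + 29/80*1/10 + 9/40*9/20 = 517/1600
  d_2[R] = 33/80*2/5 + 29/80*3/20 + 9/40*1/4 = 441/1600
d_2 = (P=321/800, Q=517/1600, R=441/1600)
  d_3[P] = 321/800*3/20 + 517/1600*3/4 + 441/1600*3/10 = 12327/32000
  d_3[Q] = 321/800*9/20 + 517/1600*1/10 + 441/1600*9/20 = 10781/32000
  d_3[R] = 321/800*2/5 + 517/1600*3/20 + 441/1600*1/4 = 2223/8000
d_3 = (P=12327/32000, Q=10781/32000, R=2223/8000)
  d_4[P] = 12327/32000*3/20 + 10781/32000*3/4 + 2223/8000*3/10 = 15753/40000
  d_4[Q] = 12327/32000*9/20 + 10781/32000*1/10 + 2223/8000*9/20 = 212533/640000
  d_4[R] = 12327/32000*2/5 + 10781/32000*3/20 + 2223/8000*1/4 = 175419/640000
d_4 = (P=15753/40000, Q=212533/640000, R=175419/640000)

Answer: 15753/40000 212533/640000 175419/640000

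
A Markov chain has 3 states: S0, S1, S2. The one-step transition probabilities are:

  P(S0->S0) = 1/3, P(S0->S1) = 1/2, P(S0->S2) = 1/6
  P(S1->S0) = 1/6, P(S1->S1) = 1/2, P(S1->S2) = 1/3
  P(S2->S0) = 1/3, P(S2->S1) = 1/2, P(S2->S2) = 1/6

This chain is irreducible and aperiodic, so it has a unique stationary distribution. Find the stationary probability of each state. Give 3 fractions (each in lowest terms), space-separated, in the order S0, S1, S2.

The stationary distribution satisfies pi = pi * P, i.e.:
  pi_S0 = 1/3*pi_S0 + 1/6*pi_S1 + 1/3*pi_S2
  pi_S1 = 1/2*pi_S0 + 1/2*pi_S1 + 1/2*pi_S2
  pi_S2 = 1/6*pi_S0 + 1/3*pi_S1 + 1/6*pi_S2
with normalization: pi_S0 + pi_S1 + pi_S2 = 1.

Using the first 2 balance equations plus normalization, the linear system A*pi = b is:
  [-2/3, 1/6, 1/3] . pi = 0
  [1/2, -1/2, 1/2] . pi = 0
  [1, 1, 1] . pi = 1

Solving yields:
  pi_S0 = 1/4
  pi_S1 = 1/2
  pi_S2 = 1/4

Verification (pi * P):
  1/4*1/3 + 1/2*1/6 + 1/4*1/3 = 1/4 = pi_S0  (ok)
  1/4*1/2 + 1/2*1/2 + 1/4*1/2 = 1/2 = pi_S1  (ok)
  1/4*1/6 + 1/2*1/3 + 1/4*1/6 = 1/4 = pi_S2  (ok)

Answer: 1/4 1/2 1/4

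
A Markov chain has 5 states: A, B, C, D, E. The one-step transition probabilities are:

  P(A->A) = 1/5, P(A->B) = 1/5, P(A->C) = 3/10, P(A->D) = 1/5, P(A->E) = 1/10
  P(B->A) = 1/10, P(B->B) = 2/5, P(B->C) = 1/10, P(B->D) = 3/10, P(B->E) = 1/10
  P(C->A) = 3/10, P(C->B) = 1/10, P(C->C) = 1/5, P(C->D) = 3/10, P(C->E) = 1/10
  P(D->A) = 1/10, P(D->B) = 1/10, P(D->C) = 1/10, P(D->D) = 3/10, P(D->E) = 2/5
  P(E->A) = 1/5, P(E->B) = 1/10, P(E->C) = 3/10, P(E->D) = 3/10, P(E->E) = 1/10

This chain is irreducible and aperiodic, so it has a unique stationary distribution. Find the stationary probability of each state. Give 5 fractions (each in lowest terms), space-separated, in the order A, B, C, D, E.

The stationary distribution satisfies pi = pi * P, i.e.:
  pi_A = 1/5*pi_A + 1/10*pi_B + 3/10*pi_C + 1/10*pi_D + 1/5*pi_E
  pi_B = 1/5*pi_A + 2/5*pi_B + 1/10*pi_C + 1/10*pi_D + 1/10*pi_E
  pi_C = 3/10*pi_A + 1/10*pi_B + 1/5*pi_C + 1/10*pi_D + 3/10*pi_E
  pi_D = 1/5*pi_A + 3/10*pi_B + 3/10*pi_C + 3/10*pi_D + 3/10*pi_E
  pi_E = 1/10*pi_A + 1/10*pi_B + 1/10*pi_C + 2/5*pi_D + 1/10*pi_E
with normalization: pi_A + pi_B + pi_C + pi_D + pi_E = 1.

Using the first 4 balance equations plus normalization, the linear system A*pi = b is:
  [-4/5, 1/10, 3/10, 1/10, 1/5] . pi = 0
  [1/5, -3/5, 1/10, 1/10, 1/10] . pi = 0
  [3/10, 1/10, -4/5, 1/10, 3/10] . pi = 0
  [1/5, 3/10, 3/10, -7/10, 3/10] . pi = 0
  [1, 1, 1, 1, 1] . pi = 1

Solving yields:
  pi_A = 1347/7739
  pi_B = 1298/7739
  pi_C = 1477/7739
  pi_D = 2187/7739
  pi_E = 1430/7739

Verification (pi * P):
  1347/7739*1/5 + 1298/7739*1/10 + 1477/7739*3/10 + 2187/7739*1/10 + 1430/7739*1/5 = 1347/7739 = pi_A  (ok)
  1347/7739*1/5 + 1298/7739*2/5 + 1477/7739*1/10 + 2187/7739*1/10 + 1430/7739*1/10 = 1298/7739 = pi_B  (ok)
  1347/7739*3/10 + 1298/7739*1/10 + 1477/7739*1/5 + 2187/7739*1/10 + 1430/7739*3/10 = 1477/7739 = pi_C  (ok)
  1347/7739*1/5 + 1298/7739*3/10 + 1477/7739*3/10 + 2187/7739*3/10 + 1430/7739*3/10 = 2187/7739 = pi_D  (ok)
  1347/7739*1/10 + 1298/7739*1/10 + 1477/7739*1/10 + 2187/7739*2/5 + 1430/7739*1/10 = 1430/7739 = pi_E  (ok)

Answer: 1347/7739 1298/7739 1477/7739 2187/7739 1430/7739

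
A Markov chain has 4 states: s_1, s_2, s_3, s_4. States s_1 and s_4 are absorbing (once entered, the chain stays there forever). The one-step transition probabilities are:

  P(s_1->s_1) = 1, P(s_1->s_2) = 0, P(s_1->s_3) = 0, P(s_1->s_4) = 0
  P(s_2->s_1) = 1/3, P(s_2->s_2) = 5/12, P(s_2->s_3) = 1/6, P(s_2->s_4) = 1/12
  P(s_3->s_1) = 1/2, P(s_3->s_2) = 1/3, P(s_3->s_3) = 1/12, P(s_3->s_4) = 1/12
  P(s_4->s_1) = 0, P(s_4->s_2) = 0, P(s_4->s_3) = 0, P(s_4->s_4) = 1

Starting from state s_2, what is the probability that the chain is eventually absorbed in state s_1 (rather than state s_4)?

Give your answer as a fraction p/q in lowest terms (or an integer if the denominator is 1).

Answer: 56/69

Derivation:
Let a_i = P(absorbed in s_1 | start in state i).
Boundary conditions: a_s_1 = 1, a_s_4 = 0.
For each transient state i, a_i = sum_j P(i->j) * a_j:
  a_s_2 = 1/3*a_s_1 + 5/12*a_s_2 + 1/6*a_s_3 + 1/12*a_s_4
  a_s_3 = 1/2*a_s_1 + 1/3*a_s_2 + 1/12*a_s_3 + 1/12*a_s_4

Substituting a_s_1 = 1 and a_s_4 = 0, rearrange to (I - Q) a = r where r[i] = P(i -> s_1):
  [7/12, -1/6] . (a_s_2, a_s_3) = 1/3
  [-1/3, 11/12] . (a_s_2, a_s_3) = 1/2

Solving yields:
  a_s_2 = 56/69
  a_s_3 = 58/69

Starting state is s_2, so the absorption probability is a_s_2 = 56/69.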